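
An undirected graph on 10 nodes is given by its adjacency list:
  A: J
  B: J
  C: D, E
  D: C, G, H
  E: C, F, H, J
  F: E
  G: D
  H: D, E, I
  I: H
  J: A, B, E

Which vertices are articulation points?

D, E, H, J

Removing D increases the component count from 1 to 2, so D is a cut vertex.
Removing E increases the component count from 1 to 3, so E is a cut vertex.
Removing H increases the component count from 1 to 2, so H is a cut vertex.
Likewise J is a cut vertex.
By contrast removing C leaves 1 component; it is not a cut vertex. No other vertex is a cut vertex either.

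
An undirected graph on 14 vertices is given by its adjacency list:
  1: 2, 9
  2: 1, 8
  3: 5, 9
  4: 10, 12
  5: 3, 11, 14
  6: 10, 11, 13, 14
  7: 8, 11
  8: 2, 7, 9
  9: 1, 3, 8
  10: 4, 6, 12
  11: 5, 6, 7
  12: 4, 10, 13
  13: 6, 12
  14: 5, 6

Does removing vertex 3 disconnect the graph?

No

Deleting 3 leaves 1 component (was 1) (its neighbors 5, 9 remain connected to each other), so 3 is not a cut vertex.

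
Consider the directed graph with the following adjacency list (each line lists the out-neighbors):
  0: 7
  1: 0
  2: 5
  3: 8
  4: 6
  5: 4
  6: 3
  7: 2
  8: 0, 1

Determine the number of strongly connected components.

{0, 1, 2, 3, 4, 5, 6, 7, 8} are all mutually reachable — one SCC of size 9.
That gives 1 strongly connected component.

1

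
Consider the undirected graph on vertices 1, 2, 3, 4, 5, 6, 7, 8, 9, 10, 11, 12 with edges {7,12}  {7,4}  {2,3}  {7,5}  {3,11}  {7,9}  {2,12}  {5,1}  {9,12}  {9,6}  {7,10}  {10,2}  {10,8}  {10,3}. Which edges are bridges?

The edges on the cycle 10-2-3-10 are not bridges since each lies on that cycle.
But removing 5 - 7 disconnects 5 from 7; removing 9 - 6 disconnects 9 from 6; removing 8 - 10 disconnects 8 from 10; removing 5 - 1 disconnects 5 from 1 — these are bridges.
In total 6 edges are bridges.

1-5, 10-8, 11-3, 4-7, 5-7, 6-9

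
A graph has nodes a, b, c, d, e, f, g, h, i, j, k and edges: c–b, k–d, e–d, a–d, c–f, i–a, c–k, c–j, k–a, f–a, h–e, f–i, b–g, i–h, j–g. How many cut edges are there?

0

The edges on the cycle f-i-h-e-d-a-f are not bridges since each lies on that cycle.
Every edge lies on some cycle, so there are no bridges.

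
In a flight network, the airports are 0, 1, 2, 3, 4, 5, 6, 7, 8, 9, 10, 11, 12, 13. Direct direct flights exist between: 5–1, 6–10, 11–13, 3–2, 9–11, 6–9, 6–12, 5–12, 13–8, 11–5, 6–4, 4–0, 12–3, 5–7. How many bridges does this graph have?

The edges on the cycle 6-9-11-5-12-6 are not bridges since each lies on that cycle.
But removing 3–2 disconnects 3 from 2; removing 8–13 disconnects 8 from 13; removing 5–7 disconnects 5 from 7; removing 6–4 disconnects 6 from 4 — these are bridges.
In total 9 edges are bridges.

9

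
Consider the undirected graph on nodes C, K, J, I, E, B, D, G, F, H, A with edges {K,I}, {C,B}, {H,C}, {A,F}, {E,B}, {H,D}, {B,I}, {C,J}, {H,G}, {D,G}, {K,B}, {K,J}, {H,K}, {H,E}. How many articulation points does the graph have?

1

Removing H increases the component count from 2 to 3, so H is a cut vertex.
By contrast removing I leaves 2 components; it is not a cut vertex. No other vertex is a cut vertex either.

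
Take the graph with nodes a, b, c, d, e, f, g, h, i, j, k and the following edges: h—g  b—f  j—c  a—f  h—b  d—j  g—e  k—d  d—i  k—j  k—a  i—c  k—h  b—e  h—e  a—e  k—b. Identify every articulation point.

Removing k increases the component count from 1 to 2, so k is a cut vertex.
By contrast removing j leaves 1 component; it is not a cut vertex. No other vertex is a cut vertex either.

k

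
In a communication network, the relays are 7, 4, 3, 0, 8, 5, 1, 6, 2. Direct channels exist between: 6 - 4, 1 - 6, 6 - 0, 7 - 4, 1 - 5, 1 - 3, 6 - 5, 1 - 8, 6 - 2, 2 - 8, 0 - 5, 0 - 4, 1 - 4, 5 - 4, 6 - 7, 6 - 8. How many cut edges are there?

1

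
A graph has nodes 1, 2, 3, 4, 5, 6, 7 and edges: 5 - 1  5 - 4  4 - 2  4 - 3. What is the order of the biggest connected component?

5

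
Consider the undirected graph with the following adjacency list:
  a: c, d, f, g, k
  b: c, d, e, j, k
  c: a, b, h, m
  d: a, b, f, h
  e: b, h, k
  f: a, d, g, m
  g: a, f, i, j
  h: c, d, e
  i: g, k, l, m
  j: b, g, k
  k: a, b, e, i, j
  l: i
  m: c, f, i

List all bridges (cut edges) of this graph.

The edges on the cycle b-d-h-e-b are not bridges since each lies on that cycle.
But removing l-i disconnects l from i — this is a bridge.

i-l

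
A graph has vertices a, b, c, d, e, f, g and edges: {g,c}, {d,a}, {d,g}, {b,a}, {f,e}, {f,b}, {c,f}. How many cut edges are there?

The edges on the cycle d-g-c-f-b-a-d are not bridges since each lies on that cycle.
But removing f - e disconnects f from e — this is a bridge.

1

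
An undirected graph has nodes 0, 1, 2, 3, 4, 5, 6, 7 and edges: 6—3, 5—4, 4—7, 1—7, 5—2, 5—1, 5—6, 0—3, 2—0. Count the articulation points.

1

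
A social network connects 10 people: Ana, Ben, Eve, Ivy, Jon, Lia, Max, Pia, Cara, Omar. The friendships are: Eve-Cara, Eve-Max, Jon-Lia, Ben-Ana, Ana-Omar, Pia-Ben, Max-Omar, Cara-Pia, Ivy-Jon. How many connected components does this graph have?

2

Starting from Ivy we can reach Ivy, Jon, Lia. That is one component of size 3.
Starting from Ana we can reach Ana, Ben, Eve, Max, Pia, Cara, Omar. That is one component of size 7.
Total: 2 components.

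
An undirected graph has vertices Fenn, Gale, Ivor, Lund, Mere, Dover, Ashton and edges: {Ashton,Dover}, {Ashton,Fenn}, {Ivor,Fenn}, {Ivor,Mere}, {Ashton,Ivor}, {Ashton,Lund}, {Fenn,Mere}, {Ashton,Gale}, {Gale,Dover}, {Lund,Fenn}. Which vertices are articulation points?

Ashton

Removing Ashton increases the component count from 1 to 2, so Ashton is a cut vertex.
By contrast removing Gale leaves 1 component; it is not a cut vertex. No other vertex is a cut vertex either.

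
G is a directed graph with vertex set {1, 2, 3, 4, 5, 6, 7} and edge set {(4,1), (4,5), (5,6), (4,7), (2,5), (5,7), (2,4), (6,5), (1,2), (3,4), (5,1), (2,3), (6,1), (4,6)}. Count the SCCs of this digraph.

2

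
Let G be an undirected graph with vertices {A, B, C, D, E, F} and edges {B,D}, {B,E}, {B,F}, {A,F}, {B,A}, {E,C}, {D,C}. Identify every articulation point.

Removing B increases the component count from 1 to 2, so B is a cut vertex.
By contrast removing D leaves 1 component; it is not a cut vertex. No other vertex is a cut vertex either.

B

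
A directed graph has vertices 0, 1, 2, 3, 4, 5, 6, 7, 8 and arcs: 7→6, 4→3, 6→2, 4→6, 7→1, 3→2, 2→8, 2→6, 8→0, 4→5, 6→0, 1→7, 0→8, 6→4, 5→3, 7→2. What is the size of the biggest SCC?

5

{2, 3, 4, 5, 6} are all mutually reachable — one SCC of size 5.
{1, 7} are all mutually reachable — one SCC of size 2.
{0, 8} are all mutually reachable — one SCC of size 2.
The largest has 5 vertices.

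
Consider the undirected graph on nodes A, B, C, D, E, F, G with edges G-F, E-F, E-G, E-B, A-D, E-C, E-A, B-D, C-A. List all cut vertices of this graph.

E

Removing E increases the component count from 1 to 2, so E is a cut vertex.
By contrast removing F leaves 1 component; it is not a cut vertex. No other vertex is a cut vertex either.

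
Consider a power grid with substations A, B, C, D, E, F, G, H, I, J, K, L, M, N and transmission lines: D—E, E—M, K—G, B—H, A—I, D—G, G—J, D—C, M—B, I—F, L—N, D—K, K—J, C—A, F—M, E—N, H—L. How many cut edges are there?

0

The edges on the cycle D-K-J-G-D are not bridges since each lies on that cycle.
Every edge lies on some cycle, so there are no bridges.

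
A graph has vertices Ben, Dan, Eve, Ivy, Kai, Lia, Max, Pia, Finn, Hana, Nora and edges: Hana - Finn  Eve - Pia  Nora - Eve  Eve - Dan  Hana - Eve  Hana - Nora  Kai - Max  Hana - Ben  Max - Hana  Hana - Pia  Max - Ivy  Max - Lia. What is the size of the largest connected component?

Starting from Ben we can reach Ben, Dan, Eve, Ivy, Kai, Lia, Max, Pia, Finn, Hana, Nora. That is one component of size 11.
The largest has 11 vertices.

11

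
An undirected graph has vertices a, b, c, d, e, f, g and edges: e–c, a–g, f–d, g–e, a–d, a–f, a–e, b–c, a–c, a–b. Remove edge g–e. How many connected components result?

1

g and e are still connected via g-a-e, so the component count stays at 1.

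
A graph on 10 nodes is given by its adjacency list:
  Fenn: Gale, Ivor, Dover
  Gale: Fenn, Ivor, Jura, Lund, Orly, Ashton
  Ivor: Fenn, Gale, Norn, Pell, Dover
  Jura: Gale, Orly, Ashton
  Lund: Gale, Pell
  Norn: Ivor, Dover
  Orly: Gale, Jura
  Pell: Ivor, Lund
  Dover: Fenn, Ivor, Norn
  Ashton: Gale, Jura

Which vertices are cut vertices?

Removing Gale increases the component count from 1 to 2, so Gale is a cut vertex.
By contrast removing Ivor leaves 1 component; it is not a cut vertex. No other vertex is a cut vertex either.

Gale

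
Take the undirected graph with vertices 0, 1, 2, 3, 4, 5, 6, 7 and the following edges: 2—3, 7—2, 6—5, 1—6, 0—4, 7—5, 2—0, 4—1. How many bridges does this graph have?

1

The edges on the cycle 7-2-0-4-1-6-5-7 are not bridges since each lies on that cycle.
But removing 2—3 disconnects 2 from 3 — this is a bridge.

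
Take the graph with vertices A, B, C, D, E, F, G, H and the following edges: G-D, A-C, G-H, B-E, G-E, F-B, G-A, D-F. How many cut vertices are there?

Removing A increases the component count from 1 to 2, so A is a cut vertex.
Removing G increases the component count from 1 to 3, so G is a cut vertex.
By contrast removing C leaves 1 component; it is not a cut vertex. No other vertex is a cut vertex either.

2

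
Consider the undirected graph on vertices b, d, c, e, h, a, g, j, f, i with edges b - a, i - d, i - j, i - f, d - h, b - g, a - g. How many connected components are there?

4

e is isolated — a component by itself.
c is isolated — a component by itself.
Starting from a we can reach a, b, g. That is one component of size 3.
Starting from d we can reach d, f, h, i, j. That is one component of size 5.
Total: 4 components.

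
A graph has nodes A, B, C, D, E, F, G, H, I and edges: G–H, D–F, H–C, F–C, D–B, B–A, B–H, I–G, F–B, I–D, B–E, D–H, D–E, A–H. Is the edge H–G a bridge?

No

After removing H–G, the path H-D-I-G still connects them, so the edge is not a bridge.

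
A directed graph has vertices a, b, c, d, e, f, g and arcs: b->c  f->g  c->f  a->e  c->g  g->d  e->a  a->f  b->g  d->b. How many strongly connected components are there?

{b, c, d, f, g} are all mutually reachable — one SCC of size 5.
{a, e} are all mutually reachable — one SCC of size 2.
That gives 2 strongly connected components.

2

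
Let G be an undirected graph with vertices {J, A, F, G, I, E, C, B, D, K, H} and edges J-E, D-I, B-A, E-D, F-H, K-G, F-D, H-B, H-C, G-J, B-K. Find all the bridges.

A-B, C-H, D-I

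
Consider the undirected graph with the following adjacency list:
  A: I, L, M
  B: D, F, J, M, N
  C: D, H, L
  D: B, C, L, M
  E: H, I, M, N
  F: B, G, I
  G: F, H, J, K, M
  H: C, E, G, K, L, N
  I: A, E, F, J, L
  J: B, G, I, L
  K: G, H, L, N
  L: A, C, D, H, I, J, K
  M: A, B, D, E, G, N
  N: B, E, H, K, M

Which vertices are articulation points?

Removing G, for instance, still leaves 1 component. No single vertex removal increases the component count — the graph has no articulation points.

none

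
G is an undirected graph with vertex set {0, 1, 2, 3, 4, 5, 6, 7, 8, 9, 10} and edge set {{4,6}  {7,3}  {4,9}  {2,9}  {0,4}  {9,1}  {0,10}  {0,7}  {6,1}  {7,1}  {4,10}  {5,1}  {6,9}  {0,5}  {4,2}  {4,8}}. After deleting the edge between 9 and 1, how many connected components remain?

9 and 1 are still connected via 9-6-1, so the component count stays at 1.

1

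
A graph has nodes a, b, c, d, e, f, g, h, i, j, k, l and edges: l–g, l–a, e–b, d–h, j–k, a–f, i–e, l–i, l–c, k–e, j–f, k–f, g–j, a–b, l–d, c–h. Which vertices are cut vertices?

l

Removing l increases the component count from 1 to 2, so l is a cut vertex.
By contrast removing c leaves 1 component; it is not a cut vertex. No other vertex is a cut vertex either.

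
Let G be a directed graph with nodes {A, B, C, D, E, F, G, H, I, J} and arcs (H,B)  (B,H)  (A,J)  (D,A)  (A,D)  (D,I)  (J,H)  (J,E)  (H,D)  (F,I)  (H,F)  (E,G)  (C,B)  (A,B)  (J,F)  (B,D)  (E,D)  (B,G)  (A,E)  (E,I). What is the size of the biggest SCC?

{A, B, D, E, H, J} are all mutually reachable — one SCC of size 6.
{F} is an SCC by itself.
{G} is an SCC by itself.
{I} is an SCC by itself.
{C} is an SCC by itself.
The largest has 6 vertices.

6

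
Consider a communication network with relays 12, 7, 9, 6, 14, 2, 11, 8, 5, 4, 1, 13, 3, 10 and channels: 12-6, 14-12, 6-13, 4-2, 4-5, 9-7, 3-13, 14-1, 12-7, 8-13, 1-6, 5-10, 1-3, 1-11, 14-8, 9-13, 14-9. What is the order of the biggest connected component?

10

Starting from 2 we can reach 2, 4, 5, 10. That is one component of size 4.
Starting from 1 we can reach 1, 3, 6, 7, 8, 9, 11, 12, 13, 14. That is one component of size 10.
The largest has 10 vertices.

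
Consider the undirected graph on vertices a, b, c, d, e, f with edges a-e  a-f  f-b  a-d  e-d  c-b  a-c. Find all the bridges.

The edges on the cycle a-e-d-a are not bridges since each lies on that cycle.
Every edge lies on some cycle, so there are no bridges.

none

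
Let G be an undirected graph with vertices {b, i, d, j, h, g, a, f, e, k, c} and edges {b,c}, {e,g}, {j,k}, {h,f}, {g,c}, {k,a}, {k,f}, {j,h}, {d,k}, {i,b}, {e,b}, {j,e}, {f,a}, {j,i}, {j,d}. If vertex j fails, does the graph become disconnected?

Yes

Deleting j raises the number of components from 1 to 2, so j is a cut vertex.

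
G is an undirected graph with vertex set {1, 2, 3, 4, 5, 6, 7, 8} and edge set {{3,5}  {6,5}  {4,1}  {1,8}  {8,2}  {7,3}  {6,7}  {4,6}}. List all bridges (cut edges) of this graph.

1-4, 1-8, 2-8, 4-6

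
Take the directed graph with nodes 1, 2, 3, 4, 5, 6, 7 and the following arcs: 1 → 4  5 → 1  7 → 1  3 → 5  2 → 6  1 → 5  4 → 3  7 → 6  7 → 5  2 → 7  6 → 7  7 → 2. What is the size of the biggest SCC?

{1, 3, 4, 5} are all mutually reachable — one SCC of size 4.
{2, 6, 7} are all mutually reachable — one SCC of size 3.
The largest has 4 vertices.

4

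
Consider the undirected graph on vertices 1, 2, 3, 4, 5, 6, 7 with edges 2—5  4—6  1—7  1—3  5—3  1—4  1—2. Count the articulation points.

2

Removing 1 increases the component count from 1 to 3, so 1 is a cut vertex.
Removing 4 increases the component count from 1 to 2, so 4 is a cut vertex.
By contrast removing 7 leaves 1 component; it is not a cut vertex. No other vertex is a cut vertex either.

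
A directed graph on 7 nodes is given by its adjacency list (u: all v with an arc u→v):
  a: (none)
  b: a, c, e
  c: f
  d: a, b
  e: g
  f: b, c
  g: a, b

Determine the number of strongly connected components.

3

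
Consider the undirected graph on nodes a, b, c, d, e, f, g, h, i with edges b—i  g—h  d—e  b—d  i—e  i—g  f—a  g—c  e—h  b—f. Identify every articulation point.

b, f, g

Removing b increases the component count from 1 to 2, so b is a cut vertex.
Removing f increases the component count from 1 to 2, so f is a cut vertex.
Removing g increases the component count from 1 to 2, so g is a cut vertex.
By contrast removing h leaves 1 component; it is not a cut vertex. No other vertex is a cut vertex either.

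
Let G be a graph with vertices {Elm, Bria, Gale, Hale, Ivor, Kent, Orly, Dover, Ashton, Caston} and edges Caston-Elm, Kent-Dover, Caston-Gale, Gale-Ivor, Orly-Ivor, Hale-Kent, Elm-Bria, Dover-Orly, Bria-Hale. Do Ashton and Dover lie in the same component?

The component containing Ashton is {Ashton}, and Dover is not in it.

No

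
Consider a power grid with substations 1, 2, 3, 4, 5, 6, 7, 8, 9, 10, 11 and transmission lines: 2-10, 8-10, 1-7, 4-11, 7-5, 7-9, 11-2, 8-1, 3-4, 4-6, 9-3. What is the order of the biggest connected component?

11

Starting from 1 we can reach 1, 2, 3, 4, 5, 6, 7, 8, 9, 10, 11. That is one component of size 11.
The largest has 11 vertices.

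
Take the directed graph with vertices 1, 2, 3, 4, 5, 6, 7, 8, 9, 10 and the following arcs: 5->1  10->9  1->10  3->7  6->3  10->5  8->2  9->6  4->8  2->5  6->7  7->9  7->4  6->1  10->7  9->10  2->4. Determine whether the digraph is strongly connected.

From 10 we can reach every vertex (1, 2, 3, 4, 5, 6, 7, 8, 9, 10), and every vertex can reach 10 (1, 2, 3, 4, 5, 6, 7, 8, 9, 10). So the whole graph is one strongly connected component.

Yes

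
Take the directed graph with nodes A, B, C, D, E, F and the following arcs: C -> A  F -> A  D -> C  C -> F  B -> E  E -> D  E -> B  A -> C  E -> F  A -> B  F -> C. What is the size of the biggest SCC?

6

{A, B, C, D, E, F} are all mutually reachable — one SCC of size 6.
The largest has 6 vertices.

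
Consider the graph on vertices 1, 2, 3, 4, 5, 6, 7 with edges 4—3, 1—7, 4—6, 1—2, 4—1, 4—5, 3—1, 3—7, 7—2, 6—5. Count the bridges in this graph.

The edges on the cycle 4-6-5-4 are not bridges since each lies on that cycle.
Every edge lies on some cycle, so there are no bridges.

0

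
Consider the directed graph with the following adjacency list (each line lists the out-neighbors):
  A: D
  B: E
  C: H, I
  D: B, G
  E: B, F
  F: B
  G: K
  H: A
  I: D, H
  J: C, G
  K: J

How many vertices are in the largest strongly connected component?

{A, C, D, G, H, I, J, K} are all mutually reachable — one SCC of size 8.
{B, E, F} are all mutually reachable — one SCC of size 3.
The largest has 8 vertices.

8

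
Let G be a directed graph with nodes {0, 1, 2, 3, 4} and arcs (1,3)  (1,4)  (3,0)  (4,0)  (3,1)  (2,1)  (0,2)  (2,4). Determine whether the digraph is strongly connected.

From 0 we can reach every vertex (0, 1, 2, 3, 4), and every vertex can reach 0 (0, 1, 2, 3, 4). So the whole graph is one strongly connected component.

Yes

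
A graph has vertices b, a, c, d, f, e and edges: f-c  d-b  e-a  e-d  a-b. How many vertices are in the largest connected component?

Starting from c we can reach c, f. That is one component of size 2.
Starting from a we can reach a, b, d, e. That is one component of size 4.
The largest has 4 vertices.

4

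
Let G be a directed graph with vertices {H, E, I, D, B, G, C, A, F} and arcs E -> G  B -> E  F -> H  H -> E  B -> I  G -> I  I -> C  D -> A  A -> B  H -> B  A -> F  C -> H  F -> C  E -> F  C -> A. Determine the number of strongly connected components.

2

{A, B, C, E, F, G, H, I} are all mutually reachable — one SCC of size 8.
{D} is an SCC by itself.
That gives 2 strongly connected components.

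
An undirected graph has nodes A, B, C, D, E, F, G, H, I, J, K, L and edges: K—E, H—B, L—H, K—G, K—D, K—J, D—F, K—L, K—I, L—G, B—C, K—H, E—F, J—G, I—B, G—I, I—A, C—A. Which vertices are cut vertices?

K

Removing K increases the component count from 1 to 2, so K is a cut vertex.
By contrast removing I leaves 1 component; it is not a cut vertex. No other vertex is a cut vertex either.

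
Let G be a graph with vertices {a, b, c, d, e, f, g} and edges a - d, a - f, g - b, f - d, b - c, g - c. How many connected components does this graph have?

3

e is isolated — a component by itself.
Starting from a we can reach a, d, f. That is one component of size 3.
Starting from b we can reach b, c, g. That is one component of size 3.
Total: 3 components.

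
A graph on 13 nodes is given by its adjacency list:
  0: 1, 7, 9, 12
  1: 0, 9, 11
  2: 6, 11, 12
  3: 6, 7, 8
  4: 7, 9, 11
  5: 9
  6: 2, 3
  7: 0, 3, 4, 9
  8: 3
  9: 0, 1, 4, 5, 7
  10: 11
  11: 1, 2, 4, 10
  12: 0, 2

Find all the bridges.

10-11, 3-8, 5-9

The edges on the cycle 11-1-9-4-11 are not bridges since each lies on that cycle.
But removing 8-3 disconnects 8 from 3; removing 9-5 disconnects 9 from 5; removing 10-11 disconnects 10 from 11 — these are bridges.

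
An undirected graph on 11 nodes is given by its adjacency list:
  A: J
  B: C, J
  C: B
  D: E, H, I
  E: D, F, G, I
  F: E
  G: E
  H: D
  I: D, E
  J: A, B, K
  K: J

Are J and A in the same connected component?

From J we can reach A, B, C, J, K, which includes A.

Yes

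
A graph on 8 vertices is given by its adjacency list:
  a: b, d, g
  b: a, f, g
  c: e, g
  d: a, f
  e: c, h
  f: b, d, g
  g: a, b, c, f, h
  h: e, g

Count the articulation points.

1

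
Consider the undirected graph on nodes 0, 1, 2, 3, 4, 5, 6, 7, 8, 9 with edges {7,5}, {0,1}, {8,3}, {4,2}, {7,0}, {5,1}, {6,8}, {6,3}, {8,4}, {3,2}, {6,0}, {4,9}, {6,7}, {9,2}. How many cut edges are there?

The edges on the cycle 4-9-2-4 are not bridges since each lies on that cycle.
Every edge lies on some cycle, so there are no bridges.

0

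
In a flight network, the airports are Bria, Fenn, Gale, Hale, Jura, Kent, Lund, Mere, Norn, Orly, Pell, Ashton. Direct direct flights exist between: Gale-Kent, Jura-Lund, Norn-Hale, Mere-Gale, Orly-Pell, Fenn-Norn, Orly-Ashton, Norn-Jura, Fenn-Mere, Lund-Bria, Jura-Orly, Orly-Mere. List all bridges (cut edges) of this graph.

Ashton-Orly, Bria-Lund, Gale-Kent, Gale-Mere, Hale-Norn, Jura-Lund, Orly-Pell

The edges on the cycle Fenn-Norn-Jura-Orly-Mere-Fenn are not bridges since each lies on that cycle.
But removing Jura-Lund disconnects Jura from Lund; removing Orly-Pell disconnects Orly from Pell; removing Gale-Kent disconnects Gale from Kent; removing Orly-Ashton disconnects Orly from Ashton — these are bridges.
In total 7 edges are bridges.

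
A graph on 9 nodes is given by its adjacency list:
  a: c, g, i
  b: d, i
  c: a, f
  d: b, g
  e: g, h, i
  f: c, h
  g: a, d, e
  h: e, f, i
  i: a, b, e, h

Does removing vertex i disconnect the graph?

Deleting i leaves 1 component (was 1) (its neighbors a, b, e, h remain connected to each other), so i is not a cut vertex.

No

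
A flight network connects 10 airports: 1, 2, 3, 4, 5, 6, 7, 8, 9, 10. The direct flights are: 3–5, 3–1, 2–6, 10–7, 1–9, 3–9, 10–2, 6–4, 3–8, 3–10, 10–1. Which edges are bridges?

10-2, 10-7, 2-6, 3-5, 3-8, 4-6

The edges on the cycle 3-10-1-3 are not bridges since each lies on that cycle.
But removing 5–3 disconnects 5 from 3; removing 10–7 disconnects 10 from 7; removing 6–2 disconnects 6 from 2; removing 10–2 disconnects 10 from 2 — these are bridges.
In total 6 edges are bridges.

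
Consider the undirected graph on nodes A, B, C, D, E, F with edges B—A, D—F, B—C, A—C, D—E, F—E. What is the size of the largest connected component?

3

Starting from A we can reach A, B, C. That is one component of size 3.
Starting from D we can reach D, E, F. That is one component of size 3.
The largest has 3 vertices.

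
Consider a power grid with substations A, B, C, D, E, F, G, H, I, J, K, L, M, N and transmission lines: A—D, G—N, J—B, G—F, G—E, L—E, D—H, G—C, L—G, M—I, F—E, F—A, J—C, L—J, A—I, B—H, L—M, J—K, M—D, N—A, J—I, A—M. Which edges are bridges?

The edges on the cycle G-N-A-F-G are not bridges since each lies on that cycle.
But removing K—J disconnects K from J — this is a bridge.

J-K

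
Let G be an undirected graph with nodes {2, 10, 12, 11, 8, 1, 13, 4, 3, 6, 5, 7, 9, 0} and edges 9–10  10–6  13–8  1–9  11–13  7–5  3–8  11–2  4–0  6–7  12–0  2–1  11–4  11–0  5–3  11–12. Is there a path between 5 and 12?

Yes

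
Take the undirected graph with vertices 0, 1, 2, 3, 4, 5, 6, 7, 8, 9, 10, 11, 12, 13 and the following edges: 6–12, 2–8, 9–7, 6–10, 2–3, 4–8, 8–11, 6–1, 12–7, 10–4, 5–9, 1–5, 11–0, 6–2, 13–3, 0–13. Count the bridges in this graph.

The edges on the cycle 6-1-5-9-7-12-6 are not bridges since each lies on that cycle.
Every edge lies on some cycle, so there are no bridges.

0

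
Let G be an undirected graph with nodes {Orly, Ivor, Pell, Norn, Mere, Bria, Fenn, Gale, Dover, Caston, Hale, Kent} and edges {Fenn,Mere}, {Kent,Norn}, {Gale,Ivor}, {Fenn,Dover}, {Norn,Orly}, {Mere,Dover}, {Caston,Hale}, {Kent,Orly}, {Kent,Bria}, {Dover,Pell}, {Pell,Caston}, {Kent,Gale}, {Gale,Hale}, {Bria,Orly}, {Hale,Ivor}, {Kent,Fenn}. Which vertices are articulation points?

Removing Kent increases the component count from 1 to 2, so Kent is a cut vertex.
By contrast removing Caston leaves 1 component; it is not a cut vertex. No other vertex is a cut vertex either.

Kent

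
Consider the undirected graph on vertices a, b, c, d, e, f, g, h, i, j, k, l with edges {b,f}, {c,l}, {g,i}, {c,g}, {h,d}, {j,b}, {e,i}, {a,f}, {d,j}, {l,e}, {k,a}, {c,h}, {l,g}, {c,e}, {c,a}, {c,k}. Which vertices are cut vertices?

c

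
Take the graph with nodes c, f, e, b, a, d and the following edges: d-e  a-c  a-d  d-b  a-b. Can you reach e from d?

Yes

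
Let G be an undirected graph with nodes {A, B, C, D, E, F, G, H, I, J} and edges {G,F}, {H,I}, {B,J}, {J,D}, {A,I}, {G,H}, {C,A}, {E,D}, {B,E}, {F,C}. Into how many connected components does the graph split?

Starting from B we can reach B, D, E, J. That is one component of size 4.
Starting from A we can reach A, C, F, G, H, I. That is one component of size 6.
Total: 2 components.

2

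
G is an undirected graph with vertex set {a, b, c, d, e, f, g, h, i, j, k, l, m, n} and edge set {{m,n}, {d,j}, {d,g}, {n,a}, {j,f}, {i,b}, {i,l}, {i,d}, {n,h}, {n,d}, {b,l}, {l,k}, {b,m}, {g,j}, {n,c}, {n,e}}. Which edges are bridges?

The edges on the cycle d-g-j-d are not bridges since each lies on that cycle.
But removing l—k disconnects l from k; removing a—n disconnects a from n; removing h—n disconnects h from n; removing c—n disconnects c from n — these are bridges.
In total 6 edges are bridges.

a-n, c-n, e-n, f-j, h-n, k-l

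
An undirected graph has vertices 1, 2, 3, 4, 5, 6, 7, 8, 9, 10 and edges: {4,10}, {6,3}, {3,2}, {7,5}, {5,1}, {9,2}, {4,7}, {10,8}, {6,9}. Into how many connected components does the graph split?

2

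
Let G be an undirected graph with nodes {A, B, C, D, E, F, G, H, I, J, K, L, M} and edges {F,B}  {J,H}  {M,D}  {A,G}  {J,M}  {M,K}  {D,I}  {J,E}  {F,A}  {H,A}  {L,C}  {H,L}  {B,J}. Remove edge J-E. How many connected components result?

Before removal there is 1 component.
J-E is a bridge — removing it separates J's side from E's side.
After removal: 2 components.

2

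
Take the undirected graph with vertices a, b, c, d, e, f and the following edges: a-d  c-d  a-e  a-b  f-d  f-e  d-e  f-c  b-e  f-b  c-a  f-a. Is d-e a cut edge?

After removing d-e, the path d-f-e still connects them, so the edge is not a bridge.

No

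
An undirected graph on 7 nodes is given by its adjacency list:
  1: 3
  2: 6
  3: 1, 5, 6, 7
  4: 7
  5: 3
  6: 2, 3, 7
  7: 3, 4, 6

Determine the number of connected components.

1

Starting from 1 we can reach 1, 2, 3, 4, 5, 6, 7. That is one component of size 7.
Total: 1 component.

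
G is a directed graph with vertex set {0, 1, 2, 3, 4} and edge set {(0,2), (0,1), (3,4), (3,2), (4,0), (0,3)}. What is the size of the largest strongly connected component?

3

{0, 3, 4} are all mutually reachable — one SCC of size 3.
{1} is an SCC by itself.
{2} is an SCC by itself.
The largest has 3 vertices.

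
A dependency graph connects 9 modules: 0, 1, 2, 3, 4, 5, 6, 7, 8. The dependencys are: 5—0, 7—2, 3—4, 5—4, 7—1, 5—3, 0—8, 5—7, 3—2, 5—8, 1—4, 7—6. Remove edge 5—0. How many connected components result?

5 and 0 are still connected via 5-8-0, so the component count stays at 1.

1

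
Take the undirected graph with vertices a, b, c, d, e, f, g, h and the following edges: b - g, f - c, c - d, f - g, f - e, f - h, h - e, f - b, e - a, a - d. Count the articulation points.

1

Removing f increases the component count from 1 to 2, so f is a cut vertex.
By contrast removing b leaves 1 component; it is not a cut vertex. No other vertex is a cut vertex either.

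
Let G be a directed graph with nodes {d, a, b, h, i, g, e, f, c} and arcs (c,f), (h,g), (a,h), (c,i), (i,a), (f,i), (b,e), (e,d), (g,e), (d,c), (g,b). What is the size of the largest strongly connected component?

9

{a, b, c, d, e, f, g, h, i} are all mutually reachable — one SCC of size 9.
The largest has 9 vertices.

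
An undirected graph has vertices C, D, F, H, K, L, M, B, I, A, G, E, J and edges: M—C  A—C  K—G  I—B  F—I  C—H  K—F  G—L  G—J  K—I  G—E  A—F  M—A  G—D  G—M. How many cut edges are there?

6

The edges on the cycle M-A-C-M are not bridges since each lies on that cycle.
But removing D—G disconnects D from G; removing G—J disconnects G from J; removing C—H disconnects C from H; removing E—G disconnects E from G — these are bridges.
In total 6 edges are bridges.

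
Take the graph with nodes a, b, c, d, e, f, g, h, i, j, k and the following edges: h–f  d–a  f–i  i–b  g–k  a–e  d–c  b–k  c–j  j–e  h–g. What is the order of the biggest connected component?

Starting from a we can reach a, c, d, e, j. That is one component of size 5.
Starting from b we can reach b, f, g, h, i, k. That is one component of size 6.
The largest has 6 vertices.

6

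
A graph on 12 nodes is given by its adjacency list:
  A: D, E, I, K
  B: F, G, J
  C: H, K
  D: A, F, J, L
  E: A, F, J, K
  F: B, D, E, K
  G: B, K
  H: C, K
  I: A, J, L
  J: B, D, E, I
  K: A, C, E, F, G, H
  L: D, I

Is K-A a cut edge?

After removing K-A, the path K-E-A still connects them, so the edge is not a bridge.

No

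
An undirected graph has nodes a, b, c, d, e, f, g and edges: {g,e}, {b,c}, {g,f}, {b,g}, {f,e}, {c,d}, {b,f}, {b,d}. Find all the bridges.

none

The edges on the cycle b-c-d-b are not bridges since each lies on that cycle.
Every edge lies on some cycle, so there are no bridges.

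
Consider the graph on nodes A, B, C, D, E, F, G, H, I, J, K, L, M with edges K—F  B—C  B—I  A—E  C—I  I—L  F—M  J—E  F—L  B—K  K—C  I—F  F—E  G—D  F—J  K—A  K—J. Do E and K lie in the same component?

Yes

From E we can reach A, B, C, E, F, I, J, K, L, M, which includes K.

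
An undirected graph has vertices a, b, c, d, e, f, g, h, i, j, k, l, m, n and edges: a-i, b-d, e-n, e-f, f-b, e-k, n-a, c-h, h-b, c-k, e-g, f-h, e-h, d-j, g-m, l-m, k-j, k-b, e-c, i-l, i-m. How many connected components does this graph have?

1

Starting from a we can reach a, b, c, d, e, f, g, h, i, j, k, l, m, n. That is one component of size 14.
Total: 1 component.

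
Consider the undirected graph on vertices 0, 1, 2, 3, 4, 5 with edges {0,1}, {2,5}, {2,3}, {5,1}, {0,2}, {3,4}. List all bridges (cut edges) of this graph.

2-3, 3-4

The edges on the cycle 0-2-5-1-0 are not bridges since each lies on that cycle.
But removing 3-4 disconnects 3 from 4; removing 2-3 disconnects 2 from 3 — these are bridges.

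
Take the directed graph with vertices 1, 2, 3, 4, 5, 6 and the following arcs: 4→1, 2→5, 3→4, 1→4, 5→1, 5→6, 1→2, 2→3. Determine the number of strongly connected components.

2

{1, 2, 3, 4, 5} are all mutually reachable — one SCC of size 5.
{6} is an SCC by itself.
That gives 2 strongly connected components.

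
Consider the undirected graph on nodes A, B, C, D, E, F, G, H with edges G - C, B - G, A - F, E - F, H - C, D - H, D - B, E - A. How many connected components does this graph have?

2

Starting from A we can reach A, E, F. That is one component of size 3.
Starting from B we can reach B, C, D, G, H. That is one component of size 5.
Total: 2 components.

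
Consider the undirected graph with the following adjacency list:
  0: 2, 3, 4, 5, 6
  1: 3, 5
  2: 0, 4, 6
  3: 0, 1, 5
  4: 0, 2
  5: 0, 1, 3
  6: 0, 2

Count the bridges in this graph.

The edges on the cycle 0-3-1-5-0 are not bridges since each lies on that cycle.
Every edge lies on some cycle, so there are no bridges.

0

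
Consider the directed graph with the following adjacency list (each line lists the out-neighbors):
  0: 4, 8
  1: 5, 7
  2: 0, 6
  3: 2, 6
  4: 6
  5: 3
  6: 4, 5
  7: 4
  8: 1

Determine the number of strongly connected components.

{0, 1, 2, 3, 4, 5, 6, 7, 8} are all mutually reachable — one SCC of size 9.
That gives 1 strongly connected component.

1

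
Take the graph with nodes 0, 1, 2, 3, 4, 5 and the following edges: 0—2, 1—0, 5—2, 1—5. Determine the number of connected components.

4 is isolated — a component by itself.
3 is isolated — a component by itself.
Starting from 0 we can reach 0, 1, 2, 5. That is one component of size 4.
Total: 3 components.

3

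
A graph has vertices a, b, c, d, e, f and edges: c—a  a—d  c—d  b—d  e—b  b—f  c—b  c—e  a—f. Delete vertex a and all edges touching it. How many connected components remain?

1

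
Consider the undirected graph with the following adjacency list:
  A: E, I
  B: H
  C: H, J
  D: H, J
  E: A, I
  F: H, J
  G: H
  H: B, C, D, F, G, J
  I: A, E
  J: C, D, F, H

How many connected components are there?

2

Starting from A we can reach A, E, I. That is one component of size 3.
Starting from B we can reach B, C, D, F, G, H, J. That is one component of size 7.
Total: 2 components.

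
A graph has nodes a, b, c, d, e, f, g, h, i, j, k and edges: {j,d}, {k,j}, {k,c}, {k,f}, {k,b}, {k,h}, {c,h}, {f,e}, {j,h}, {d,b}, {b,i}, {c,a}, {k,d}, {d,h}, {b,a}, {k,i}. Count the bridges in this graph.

2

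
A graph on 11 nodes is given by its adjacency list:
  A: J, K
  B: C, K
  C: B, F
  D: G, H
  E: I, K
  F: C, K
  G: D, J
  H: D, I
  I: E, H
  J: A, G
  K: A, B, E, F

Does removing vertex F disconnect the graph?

Deleting F leaves 1 component (was 1) (its neighbors C, K remain connected to each other), so F is not a cut vertex.

No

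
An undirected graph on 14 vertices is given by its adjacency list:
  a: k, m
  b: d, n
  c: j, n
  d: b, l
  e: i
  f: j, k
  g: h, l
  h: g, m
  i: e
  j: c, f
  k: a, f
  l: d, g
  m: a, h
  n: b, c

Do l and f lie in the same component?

From l we can reach a, b, c, d, f, g, h, j, k, l, m, n, which includes f.

Yes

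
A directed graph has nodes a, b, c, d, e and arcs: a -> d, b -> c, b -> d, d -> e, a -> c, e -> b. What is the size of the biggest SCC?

3

{b, d, e} are all mutually reachable — one SCC of size 3.
{c} is an SCC by itself.
{a} is an SCC by itself.
The largest has 3 vertices.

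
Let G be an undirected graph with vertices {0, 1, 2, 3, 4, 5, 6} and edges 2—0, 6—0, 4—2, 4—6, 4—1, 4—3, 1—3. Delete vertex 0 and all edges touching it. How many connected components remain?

With 0 gone, the remaining components are: {5}; {1, 2, 3, 4, 6}.
That is 2 components.

2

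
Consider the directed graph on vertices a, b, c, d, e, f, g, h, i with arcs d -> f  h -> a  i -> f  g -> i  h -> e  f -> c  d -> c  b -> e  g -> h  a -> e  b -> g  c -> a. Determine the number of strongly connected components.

9

{f} is an SCC by itself.
{i} is an SCC by itself.
{g} is an SCC by itself.
{c} is an SCC by itself.
{b} is an SCC by itself.
(and 4 more singleton SCCs)
That gives 9 strongly connected components.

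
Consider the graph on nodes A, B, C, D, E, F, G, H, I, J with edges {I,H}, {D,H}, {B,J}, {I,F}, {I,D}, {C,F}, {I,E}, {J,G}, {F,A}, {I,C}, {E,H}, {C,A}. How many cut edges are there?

2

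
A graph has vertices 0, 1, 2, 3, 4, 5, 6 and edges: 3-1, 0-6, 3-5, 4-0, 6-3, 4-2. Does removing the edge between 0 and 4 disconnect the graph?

Yes

Removing 0-4 leaves no path between 0 and 4: the component count goes from 1 to 2. So it is a bridge.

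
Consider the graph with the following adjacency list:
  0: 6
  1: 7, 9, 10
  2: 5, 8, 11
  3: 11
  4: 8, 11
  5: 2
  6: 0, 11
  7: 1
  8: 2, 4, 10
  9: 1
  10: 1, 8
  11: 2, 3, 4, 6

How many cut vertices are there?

Removing 1 increases the component count from 1 to 3, so 1 is a cut vertex.
Removing 2 increases the component count from 1 to 2, so 2 is a cut vertex.
Removing 6 increases the component count from 1 to 2, so 6 is a cut vertex.
Likewise 8, 10, 11 are cut vertices.
By contrast removing 0 leaves 1 component; it is not a cut vertex. No other vertex is a cut vertex either.

6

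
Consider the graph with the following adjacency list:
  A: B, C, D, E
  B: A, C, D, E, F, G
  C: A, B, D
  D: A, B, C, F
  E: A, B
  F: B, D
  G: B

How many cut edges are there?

The edges on the cycle A-E-B-A are not bridges since each lies on that cycle.
But removing B-G disconnects B from G — this is a bridge.

1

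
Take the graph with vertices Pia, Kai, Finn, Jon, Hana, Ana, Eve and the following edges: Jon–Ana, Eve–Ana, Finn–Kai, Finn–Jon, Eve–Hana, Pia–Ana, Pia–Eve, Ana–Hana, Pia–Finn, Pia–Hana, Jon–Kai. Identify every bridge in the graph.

The edges on the cycle Finn-Jon-Kai-Finn are not bridges since each lies on that cycle.
Every edge lies on some cycle, so there are no bridges.

none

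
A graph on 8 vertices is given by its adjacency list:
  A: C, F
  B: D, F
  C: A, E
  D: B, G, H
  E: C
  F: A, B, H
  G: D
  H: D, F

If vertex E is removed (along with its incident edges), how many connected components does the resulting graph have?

With E gone, the remaining components are: {A, B, C, D, F, G, H}.
That is 1 component.

1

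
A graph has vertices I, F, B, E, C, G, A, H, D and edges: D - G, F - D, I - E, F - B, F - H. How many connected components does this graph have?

4

A is isolated — a component by itself.
C is isolated — a component by itself.
Starting from E we can reach E, I. That is one component of size 2.
Starting from B we can reach B, D, F, G, H. That is one component of size 5.
Total: 4 components.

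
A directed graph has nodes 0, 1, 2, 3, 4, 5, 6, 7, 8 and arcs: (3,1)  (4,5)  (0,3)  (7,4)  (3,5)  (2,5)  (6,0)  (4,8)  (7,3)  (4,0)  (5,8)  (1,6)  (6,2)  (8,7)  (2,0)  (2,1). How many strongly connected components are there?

{0, 1, 2, 3, 4, 5, 6, 7, 8} are all mutually reachable — one SCC of size 9.
That gives 1 strongly connected component.

1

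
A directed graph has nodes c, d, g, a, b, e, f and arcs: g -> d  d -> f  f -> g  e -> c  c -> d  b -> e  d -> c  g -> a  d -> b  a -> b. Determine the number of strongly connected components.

{a, b, c, d, e, f, g} are all mutually reachable — one SCC of size 7.
That gives 1 strongly connected component.

1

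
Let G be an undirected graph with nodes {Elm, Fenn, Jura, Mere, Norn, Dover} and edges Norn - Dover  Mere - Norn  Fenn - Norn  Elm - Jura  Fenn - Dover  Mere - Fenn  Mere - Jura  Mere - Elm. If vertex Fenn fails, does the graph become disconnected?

Deleting Fenn leaves 1 component (was 1) (its neighbors Mere, Norn, Dover remain connected to each other), so Fenn is not a cut vertex.

No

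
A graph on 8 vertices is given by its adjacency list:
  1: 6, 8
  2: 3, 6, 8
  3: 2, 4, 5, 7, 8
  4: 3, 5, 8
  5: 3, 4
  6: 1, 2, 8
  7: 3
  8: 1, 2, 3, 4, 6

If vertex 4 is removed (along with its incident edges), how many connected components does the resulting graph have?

1

With 4 gone, the remaining components are: {1, 2, 3, 5, 6, 7, 8}.
That is 1 component.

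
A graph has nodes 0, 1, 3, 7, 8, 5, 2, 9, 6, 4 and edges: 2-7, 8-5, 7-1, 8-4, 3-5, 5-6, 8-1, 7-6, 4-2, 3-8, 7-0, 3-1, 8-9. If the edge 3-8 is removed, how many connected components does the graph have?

3 and 8 are still connected via 3-1-8, so the component count stays at 1.

1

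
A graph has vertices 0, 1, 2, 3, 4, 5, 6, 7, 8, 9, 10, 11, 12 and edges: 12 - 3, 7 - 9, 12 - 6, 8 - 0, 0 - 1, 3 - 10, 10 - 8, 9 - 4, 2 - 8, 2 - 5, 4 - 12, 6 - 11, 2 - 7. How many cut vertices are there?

5

Removing 0 increases the component count from 1 to 2, so 0 is a cut vertex.
Removing 2 increases the component count from 1 to 2, so 2 is a cut vertex.
Removing 6 increases the component count from 1 to 2, so 6 is a cut vertex.
Likewise 8, 12 are cut vertices.
By contrast removing 3 leaves 1 component; it is not a cut vertex. No other vertex is a cut vertex either.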